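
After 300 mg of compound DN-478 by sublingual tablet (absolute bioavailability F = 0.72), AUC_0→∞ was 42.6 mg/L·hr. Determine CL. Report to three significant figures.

CL = 5.07 L/hr

CL = F × Dose / AUC_0→∞
   = 0.72 × 300 / 42.6 = 5.07042 L/hr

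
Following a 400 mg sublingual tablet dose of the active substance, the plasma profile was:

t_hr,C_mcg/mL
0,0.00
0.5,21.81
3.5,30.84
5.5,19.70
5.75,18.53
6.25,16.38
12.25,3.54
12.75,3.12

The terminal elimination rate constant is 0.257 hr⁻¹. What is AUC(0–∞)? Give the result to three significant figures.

AUC = 222 mcg/mL·hr

Trapezoidal AUC_0→12.75:
  [0→0.5]: (0.00+21.81)/2 × 0.5 = 5.4525
  [0.5→3.5]: (21.81+30.84)/2 × 3 = 78.975
  [3.5→5.5]: (30.84+19.70)/2 × 2 = 50.54
  [5.5→5.75]: (19.70+18.53)/2 × 0.25 = 4.77875
  [5.75→6.25]: (18.53+16.38)/2 × 0.5 = 8.7275
  [6.25→12.25]: (16.38+3.54)/2 × 6 = 59.76
  [12.25→12.75]: (3.54+3.12)/2 × 0.5 = 1.665
  Sum = 209.89875 mcg/mL·hr
Extrapolated tail: C_last / k_e = 3.12 / 0.257 = 12.140
AUC_0→∞ = 209.89875 + 12.140 = 222.03875 mcg/mL·hr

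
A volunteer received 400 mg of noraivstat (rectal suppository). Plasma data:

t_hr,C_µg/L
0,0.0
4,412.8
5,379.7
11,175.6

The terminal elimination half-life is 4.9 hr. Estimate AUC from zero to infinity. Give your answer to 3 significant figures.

AUC = 4130 µg/L·hr

Trapezoidal AUC_0→11:
  [0→4]: (0.0+412.8)/2 × 4 = 825.6
  [4→5]: (412.8+379.7)/2 × 1 = 396.25
  [5→11]: (379.7+175.6)/2 × 6 = 1665.9
  Sum = 2887.75 µg/L·hr
k_e = ln2 / t½ = 0.693147 / 4.9 = 0.1415 hr^-1
Extrapolated tail: C_last / k_e = 175.6 / 0.1415 = 1240.989
AUC_0→∞ = 2887.75 + 1240.989 = 4128.739 µg/L·hr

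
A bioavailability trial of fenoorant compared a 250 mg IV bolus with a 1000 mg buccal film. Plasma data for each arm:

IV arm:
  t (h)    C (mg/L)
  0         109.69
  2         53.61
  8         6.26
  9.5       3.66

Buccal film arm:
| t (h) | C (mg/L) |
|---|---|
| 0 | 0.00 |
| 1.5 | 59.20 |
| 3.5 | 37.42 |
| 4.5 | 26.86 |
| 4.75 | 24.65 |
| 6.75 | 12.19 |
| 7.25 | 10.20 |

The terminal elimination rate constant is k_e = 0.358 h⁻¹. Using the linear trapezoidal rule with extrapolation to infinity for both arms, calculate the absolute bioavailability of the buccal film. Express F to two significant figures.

F = 0.17

Trapezoidal AUC_0→9.5 (IV):
  [0→2]: (109.69+53.61)/2 × 2 = 163.3
  [2→8]: (53.61+6.26)/2 × 6 = 179.61
  [8→9.5]: (6.26+3.66)/2 × 1.5 = 7.44
  Sum = 350.35 mg/L·h
IV tail: 3.66/0.358 = 10.223; AUC_iv,0→∞ = 350.35 + 10.223 = 360.573 mg/L·h
Trapezoidal AUC_0→7.25 (buccal film):
  [0→1.5]: (0.00+59.20)/2 × 1.5 = 44.4
  [1.5→3.5]: (59.20+37.42)/2 × 2 = 96.62
  [3.5→4.5]: (37.42+26.86)/2 × 1 = 32.14
  [4.5→4.75]: (26.86+24.65)/2 × 0.25 = 6.43875
  [4.75→6.75]: (24.65+12.19)/2 × 2 = 36.84
  [6.75→7.25]: (12.19+10.20)/2 × 0.5 = 5.5975
  Sum = 222.03625 mg/L·h
buccal film tail: 10.20/0.358 = 28.492; AUC_ev,0→∞ = 222.03625 + 28.492 = 250.52825 mg/L·h
F = (AUC_ev/D_ev)/(AUC_iv/D_iv) = (250.52825/1000)/(360.573/250) = 0.25052825/1.442292 = 0.1737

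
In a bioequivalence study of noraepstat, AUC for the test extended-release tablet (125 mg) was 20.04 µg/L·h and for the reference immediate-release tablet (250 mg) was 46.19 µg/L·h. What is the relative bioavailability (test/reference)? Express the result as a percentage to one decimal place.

F_rel = 86.8%

F_rel = (AUC_test/D_test) / (AUC_ref/D_ref)
      = (20.04/125) / (46.19/250)
      = 0.16032 / 0.18476 = 0.8677 = 86.77%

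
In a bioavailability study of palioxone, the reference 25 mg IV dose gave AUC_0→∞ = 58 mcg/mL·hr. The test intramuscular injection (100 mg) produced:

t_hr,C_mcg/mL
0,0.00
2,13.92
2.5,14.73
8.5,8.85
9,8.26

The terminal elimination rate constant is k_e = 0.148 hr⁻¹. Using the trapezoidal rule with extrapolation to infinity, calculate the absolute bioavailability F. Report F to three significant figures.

Trapezoidal AUC_0→9 (intramuscular injection):
  [0→2]: (0.00+13.92)/2 × 2 = 13.92
  [2→2.5]: (13.92+14.73)/2 × 0.5 = 7.1625
  [2.5→8.5]: (14.73+8.85)/2 × 6 = 70.74
  [8.5→9]: (8.85+8.26)/2 × 0.5 = 4.2775
  Sum = 96.1 mcg/mL·hr
Tail: C_last/k_e = 8.26/0.148 = 55.811
AUC_0→∞ (intramuscular injection) = 96.1 + 55.811 = 151.911 mcg/mL·hr
F = (AUC_ev/D_ev)/(AUC_iv/D_iv) = (151.911/100)/(58/25) = 1.51911/2.32 = 0.6548

F = 0.655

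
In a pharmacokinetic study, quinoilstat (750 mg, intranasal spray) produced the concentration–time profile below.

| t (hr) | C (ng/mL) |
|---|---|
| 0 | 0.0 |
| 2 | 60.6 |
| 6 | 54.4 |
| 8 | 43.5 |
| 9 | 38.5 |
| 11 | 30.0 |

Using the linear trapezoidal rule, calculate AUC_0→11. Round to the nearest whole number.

AUC = 498 ng/mL·hr

Trapezoidal AUC_0→11:
  [0→2]: (0.0+60.6)/2 × 2 = 60.6
  [2→6]: (60.6+54.4)/2 × 4 = 230.0
  [6→8]: (54.4+43.5)/2 × 2 = 97.9
  [8→9]: (43.5+38.5)/2 × 1 = 41.0
  [9→11]: (38.5+30.0)/2 × 2 = 68.5
  Sum = 498.0 ng/mL·hr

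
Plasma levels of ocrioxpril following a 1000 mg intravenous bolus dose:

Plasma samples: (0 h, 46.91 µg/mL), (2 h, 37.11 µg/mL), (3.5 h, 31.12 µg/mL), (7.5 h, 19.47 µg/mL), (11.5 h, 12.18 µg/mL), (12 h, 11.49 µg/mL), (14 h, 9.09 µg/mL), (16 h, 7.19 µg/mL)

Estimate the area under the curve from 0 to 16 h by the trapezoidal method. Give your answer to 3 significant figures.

Trapezoidal AUC_0→16:
  [0→2]: (46.91+37.11)/2 × 2 = 84.02
  [2→3.5]: (37.11+31.12)/2 × 1.5 = 51.1725
  [3.5→7.5]: (31.12+19.47)/2 × 4 = 101.18
  [7.5→11.5]: (19.47+12.18)/2 × 4 = 63.3
  [11.5→12]: (12.18+11.49)/2 × 0.5 = 5.9175
  [12→14]: (11.49+9.09)/2 × 2 = 20.58
  [14→16]: (9.09+7.19)/2 × 2 = 16.28
  Sum = 342.45 µg/mL·h

AUC = 342 µg/mL·h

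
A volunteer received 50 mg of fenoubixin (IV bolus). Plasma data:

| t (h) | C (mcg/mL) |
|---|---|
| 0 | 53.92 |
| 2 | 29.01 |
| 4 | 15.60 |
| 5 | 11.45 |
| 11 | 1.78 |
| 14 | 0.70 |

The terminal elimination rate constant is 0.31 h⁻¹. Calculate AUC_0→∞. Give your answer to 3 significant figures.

AUC = 187 mcg/mL·h

Trapezoidal AUC_0→14:
  [0→2]: (53.92+29.01)/2 × 2 = 82.93
  [2→4]: (29.01+15.60)/2 × 2 = 44.61
  [4→5]: (15.60+11.45)/2 × 1 = 13.525
  [5→11]: (11.45+1.78)/2 × 6 = 39.69
  [11→14]: (1.78+0.70)/2 × 3 = 3.72
  Sum = 184.475 mcg/mL·h
Extrapolated tail: C_last / k_e = 0.70 / 0.31 = 2.258
AUC_0→∞ = 184.475 + 2.258 = 186.733 mcg/mL·h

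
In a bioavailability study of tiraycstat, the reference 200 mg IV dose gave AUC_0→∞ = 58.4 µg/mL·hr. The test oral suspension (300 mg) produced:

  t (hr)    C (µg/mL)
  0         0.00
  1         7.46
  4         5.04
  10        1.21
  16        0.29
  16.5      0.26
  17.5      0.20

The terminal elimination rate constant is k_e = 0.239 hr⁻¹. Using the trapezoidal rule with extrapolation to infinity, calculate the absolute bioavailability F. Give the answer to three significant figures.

F = 0.536

Trapezoidal AUC_0→17.5 (oral suspension):
  [0→1]: (0.00+7.46)/2 × 1 = 3.73
  [1→4]: (7.46+5.04)/2 × 3 = 18.75
  [4→10]: (5.04+1.21)/2 × 6 = 18.75
  [10→16]: (1.21+0.29)/2 × 6 = 4.5
  [16→16.5]: (0.29+0.26)/2 × 0.5 = 0.1375
  [16.5→17.5]: (0.26+0.20)/2 × 1 = 0.23
  Sum = 46.0975 µg/mL·hr
Tail: C_last/k_e = 0.20/0.239 = 0.837
AUC_0→∞ (oral suspension) = 46.0975 + 0.837 = 46.9345 µg/mL·hr
F = (AUC_ev/D_ev)/(AUC_iv/D_iv) = (46.9345/300)/(58.4/200) = 0.156448/0.292 = 0.5358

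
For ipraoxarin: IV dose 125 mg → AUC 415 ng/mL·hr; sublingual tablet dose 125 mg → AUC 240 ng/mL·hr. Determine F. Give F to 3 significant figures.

F = (AUC_ev / D_ev) / (AUC_iv / D_iv)
  = (240/125) / (415/125)
  = 1.92 / 3.32 = 0.5783

F = 0.578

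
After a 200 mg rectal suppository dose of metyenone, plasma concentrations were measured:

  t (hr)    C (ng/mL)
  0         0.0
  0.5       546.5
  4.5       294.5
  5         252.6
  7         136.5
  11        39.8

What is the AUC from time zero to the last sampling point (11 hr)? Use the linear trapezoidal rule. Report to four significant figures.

Trapezoidal AUC_0→11:
  [0→0.5]: (0.0+546.5)/2 × 0.5 = 136.625
  [0.5→4.5]: (546.5+294.5)/2 × 4 = 1682.0
  [4.5→5]: (294.5+252.6)/2 × 0.5 = 136.775
  [5→7]: (252.6+136.5)/2 × 2 = 389.1
  [7→11]: (136.5+39.8)/2 × 4 = 352.6
  Sum = 2697.1 ng/mL·hr

AUC = 2697 ng/mL·hr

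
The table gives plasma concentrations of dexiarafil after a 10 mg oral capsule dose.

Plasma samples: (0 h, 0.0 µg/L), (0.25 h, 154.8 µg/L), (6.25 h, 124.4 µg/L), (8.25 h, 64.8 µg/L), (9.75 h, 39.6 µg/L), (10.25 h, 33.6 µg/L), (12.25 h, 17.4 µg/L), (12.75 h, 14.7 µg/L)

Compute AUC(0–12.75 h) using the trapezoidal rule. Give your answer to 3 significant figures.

AUC = 1200 µg/L·h

Trapezoidal AUC_0→12.75:
  [0→0.25]: (0.0+154.8)/2 × 0.25 = 19.35
  [0.25→6.25]: (154.8+124.4)/2 × 6 = 837.6
  [6.25→8.25]: (124.4+64.8)/2 × 2 = 189.2
  [8.25→9.75]: (64.8+39.6)/2 × 1.5 = 78.3
  [9.75→10.25]: (39.6+33.6)/2 × 0.5 = 18.3
  [10.25→12.25]: (33.6+17.4)/2 × 2 = 51.0
  [12.25→12.75]: (17.4+14.7)/2 × 0.5 = 8.025
  Sum = 1201.775 µg/L·h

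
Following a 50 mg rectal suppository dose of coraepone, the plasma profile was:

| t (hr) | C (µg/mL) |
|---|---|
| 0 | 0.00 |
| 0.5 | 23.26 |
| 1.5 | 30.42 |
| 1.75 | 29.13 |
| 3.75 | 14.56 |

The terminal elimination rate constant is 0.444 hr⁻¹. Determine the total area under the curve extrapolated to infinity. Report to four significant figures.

AUC = 116.6 µg/mL·hr

Trapezoidal AUC_0→3.75:
  [0→0.5]: (0.00+23.26)/2 × 0.5 = 5.815
  [0.5→1.5]: (23.26+30.42)/2 × 1 = 26.84
  [1.5→1.75]: (30.42+29.13)/2 × 0.25 = 7.44375
  [1.75→3.75]: (29.13+14.56)/2 × 2 = 43.69
  Sum = 83.78875 µg/mL·hr
Extrapolated tail: C_last / k_e = 14.56 / 0.444 = 32.793
AUC_0→∞ = 83.78875 + 32.793 = 116.58175 µg/mL·hr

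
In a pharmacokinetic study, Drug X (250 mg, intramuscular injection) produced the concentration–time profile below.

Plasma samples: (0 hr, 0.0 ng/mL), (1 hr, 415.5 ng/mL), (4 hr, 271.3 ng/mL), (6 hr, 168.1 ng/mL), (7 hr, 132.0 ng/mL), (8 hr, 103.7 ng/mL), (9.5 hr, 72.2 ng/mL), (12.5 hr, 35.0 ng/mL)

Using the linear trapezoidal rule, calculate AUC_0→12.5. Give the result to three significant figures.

AUC = 2240 ng/mL·hr

Trapezoidal AUC_0→12.5:
  [0→1]: (0.0+415.5)/2 × 1 = 207.75
  [1→4]: (415.5+271.3)/2 × 3 = 1030.2
  [4→6]: (271.3+168.1)/2 × 2 = 439.4
  [6→7]: (168.1+132.0)/2 × 1 = 150.05
  [7→8]: (132.0+103.7)/2 × 1 = 117.85
  [8→9.5]: (103.7+72.2)/2 × 1.5 = 131.925
  [9.5→12.5]: (72.2+35.0)/2 × 3 = 160.8
  Sum = 2237.975 ng/mL·hr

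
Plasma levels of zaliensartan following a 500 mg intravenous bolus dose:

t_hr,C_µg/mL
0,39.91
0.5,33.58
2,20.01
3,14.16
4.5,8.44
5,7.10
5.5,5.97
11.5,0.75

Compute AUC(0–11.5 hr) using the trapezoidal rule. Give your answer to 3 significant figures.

Trapezoidal AUC_0→11.5:
  [0→0.5]: (39.91+33.58)/2 × 0.5 = 18.3725
  [0.5→2]: (33.58+20.01)/2 × 1.5 = 40.1925
  [2→3]: (20.01+14.16)/2 × 1 = 17.085
  [3→4.5]: (14.16+8.44)/2 × 1.5 = 16.95
  [4.5→5]: (8.44+7.10)/2 × 0.5 = 3.885
  [5→5.5]: (7.10+5.97)/2 × 0.5 = 3.2675
  [5.5→11.5]: (5.97+0.75)/2 × 6 = 20.16
  Sum = 119.9125 µg/mL·hr

AUC = 120 µg/mL·hr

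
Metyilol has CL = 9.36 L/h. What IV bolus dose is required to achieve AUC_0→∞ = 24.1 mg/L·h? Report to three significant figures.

Dose = 226 mg

Dose_iv = CL × AUC_0→∞
     = 9.36 × 24.1 = 225.576 mg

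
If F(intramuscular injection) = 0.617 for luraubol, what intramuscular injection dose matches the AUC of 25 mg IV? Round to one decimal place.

For equal systemic exposure: F × D_ev = D_iv
D_ev = D_iv / F = 25 / 0.617 = 40.5186 mg

D_intramuscular = 40.5 mg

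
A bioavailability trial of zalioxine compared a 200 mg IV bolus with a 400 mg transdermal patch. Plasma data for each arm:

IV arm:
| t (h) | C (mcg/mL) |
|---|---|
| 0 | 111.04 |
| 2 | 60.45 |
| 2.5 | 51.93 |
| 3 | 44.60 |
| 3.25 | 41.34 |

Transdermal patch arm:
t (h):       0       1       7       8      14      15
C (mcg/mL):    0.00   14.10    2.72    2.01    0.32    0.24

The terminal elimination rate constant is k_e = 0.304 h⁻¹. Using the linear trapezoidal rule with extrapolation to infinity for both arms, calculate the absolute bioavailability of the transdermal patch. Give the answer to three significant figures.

F = 0.0917

Trapezoidal AUC_0→3.25 (IV):
  [0→2]: (111.04+60.45)/2 × 2 = 171.49
  [2→2.5]: (60.45+51.93)/2 × 0.5 = 28.095
  [2.5→3]: (51.93+44.60)/2 × 0.5 = 24.1325
  [3→3.25]: (44.60+41.34)/2 × 0.25 = 10.7425
  Sum = 234.46 mcg/mL·h
IV tail: 41.34/0.304 = 135.987; AUC_iv,0→∞ = 234.46 + 135.987 = 370.447 mcg/mL·h
Trapezoidal AUC_0→15 (transdermal patch):
  [0→1]: (0.00+14.10)/2 × 1 = 7.05
  [1→7]: (14.10+2.72)/2 × 6 = 50.46
  [7→8]: (2.72+2.01)/2 × 1 = 2.365
  [8→14]: (2.01+0.32)/2 × 6 = 6.99
  [14→15]: (0.32+0.24)/2 × 1 = 0.28
  Sum = 67.145 mcg/mL·h
transdermal patch tail: 0.24/0.304 = 0.789; AUC_ev,0→∞ = 67.145 + 0.789 = 67.934 mcg/mL·h
F = (AUC_ev/D_ev)/(AUC_iv/D_iv) = (67.934/400)/(370.447/200) = 0.169835/1.852235 = 0.0917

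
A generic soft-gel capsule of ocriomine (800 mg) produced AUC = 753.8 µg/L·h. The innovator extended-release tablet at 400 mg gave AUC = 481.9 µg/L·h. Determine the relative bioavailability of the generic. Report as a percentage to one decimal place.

F_rel = (AUC_test/D_test) / (AUC_ref/D_ref)
      = (753.8/800) / (481.9/400)
      = 0.94225 / 1.20475 = 0.7821 = 78.21%

F_rel = 78.2%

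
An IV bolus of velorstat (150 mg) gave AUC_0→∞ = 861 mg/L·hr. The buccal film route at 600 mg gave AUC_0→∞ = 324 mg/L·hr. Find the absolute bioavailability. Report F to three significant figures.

F = 0.0941

F = (AUC_ev / D_ev) / (AUC_iv / D_iv)
  = (324/600) / (861/150)
  = 0.54 / 5.74 = 0.0941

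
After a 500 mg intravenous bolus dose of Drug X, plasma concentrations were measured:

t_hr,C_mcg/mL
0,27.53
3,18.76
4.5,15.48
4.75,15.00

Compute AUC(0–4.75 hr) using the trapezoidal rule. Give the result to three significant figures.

AUC = 98.9 mcg/mL·hr

Trapezoidal AUC_0→4.75:
  [0→3]: (27.53+18.76)/2 × 3 = 69.435
  [3→4.5]: (18.76+15.48)/2 × 1.5 = 25.68
  [4.5→4.75]: (15.48+15.00)/2 × 0.25 = 3.81
  Sum = 98.925 mcg/mL·hr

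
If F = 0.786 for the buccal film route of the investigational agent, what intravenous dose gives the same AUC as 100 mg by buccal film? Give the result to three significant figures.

Systemic exposure from an extravascular dose = F × D_ev, so the equivalent IV dose is F × D_ev.
D_iv = F × D_ev = 0.786 × 100 = 78.6 mg

D_iv = 78.6 mg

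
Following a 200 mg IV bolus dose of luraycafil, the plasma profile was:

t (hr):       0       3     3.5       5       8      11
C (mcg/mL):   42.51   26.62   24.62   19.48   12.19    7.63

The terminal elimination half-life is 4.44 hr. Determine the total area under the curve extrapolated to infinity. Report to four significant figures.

AUC = 275.7 mcg/mL·hr

Trapezoidal AUC_0→11:
  [0→3]: (42.51+26.62)/2 × 3 = 103.695
  [3→3.5]: (26.62+24.62)/2 × 0.5 = 12.81
  [3.5→5]: (24.62+19.48)/2 × 1.5 = 33.075
  [5→8]: (19.48+12.19)/2 × 3 = 47.505
  [8→11]: (12.19+7.63)/2 × 3 = 29.73
  Sum = 226.815 mcg/mL·hr
k_e = ln2 / t½ = 0.693147 / 4.44 = 0.1561 hr^-1
Extrapolated tail: C_last / k_e = 7.63 / 0.1561 = 48.879
AUC_0→∞ = 226.815 + 48.879 = 275.694 mcg/mL·hr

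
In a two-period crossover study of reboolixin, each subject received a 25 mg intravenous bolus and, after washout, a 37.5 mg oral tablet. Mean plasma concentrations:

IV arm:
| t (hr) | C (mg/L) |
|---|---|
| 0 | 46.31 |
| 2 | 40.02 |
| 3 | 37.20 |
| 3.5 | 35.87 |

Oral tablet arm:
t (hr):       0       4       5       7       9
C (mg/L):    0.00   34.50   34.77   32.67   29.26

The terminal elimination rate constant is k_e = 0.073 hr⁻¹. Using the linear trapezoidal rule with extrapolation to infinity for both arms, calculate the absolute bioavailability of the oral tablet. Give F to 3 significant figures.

F = 0.666

Trapezoidal AUC_0→3.5 (IV):
  [0→2]: (46.31+40.02)/2 × 2 = 86.33
  [2→3]: (40.02+37.20)/2 × 1 = 38.61
  [3→3.5]: (37.20+35.87)/2 × 0.5 = 18.2675
  Sum = 143.2075 mg/L·hr
IV tail: 35.87/0.073 = 491.370; AUC_iv,0→∞ = 143.2075 + 491.370 = 634.5775 mg/L·hr
Trapezoidal AUC_0→9 (oral tablet):
  [0→4]: (0.00+34.50)/2 × 4 = 69.0
  [4→5]: (34.50+34.77)/2 × 1 = 34.635
  [5→7]: (34.77+32.67)/2 × 2 = 67.44
  [7→9]: (32.67+29.26)/2 × 2 = 61.93
  Sum = 233.005 mg/L·hr
oral tablet tail: 29.26/0.073 = 400.822; AUC_ev,0→∞ = 233.005 + 400.822 = 633.827 mg/L·hr
F = (AUC_ev/D_ev)/(AUC_iv/D_iv) = (633.827/37.5)/(634.5775/25) = 16.9021/25.3831 = 0.6659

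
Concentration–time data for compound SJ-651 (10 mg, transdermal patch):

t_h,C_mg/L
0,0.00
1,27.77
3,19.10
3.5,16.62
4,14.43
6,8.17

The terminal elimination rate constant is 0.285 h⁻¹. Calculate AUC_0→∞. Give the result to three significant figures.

Trapezoidal AUC_0→6:
  [0→1]: (0.00+27.77)/2 × 1 = 13.885
  [1→3]: (27.77+19.10)/2 × 2 = 46.87
  [3→3.5]: (19.10+16.62)/2 × 0.5 = 8.93
  [3.5→4]: (16.62+14.43)/2 × 0.5 = 7.7625
  [4→6]: (14.43+8.17)/2 × 2 = 22.6
  Sum = 100.0475 mg/L·h
Extrapolated tail: C_last / k_e = 8.17 / 0.285 = 28.667
AUC_0→∞ = 100.0475 + 28.667 = 128.7145 mg/L·h

AUC = 129 mg/L·h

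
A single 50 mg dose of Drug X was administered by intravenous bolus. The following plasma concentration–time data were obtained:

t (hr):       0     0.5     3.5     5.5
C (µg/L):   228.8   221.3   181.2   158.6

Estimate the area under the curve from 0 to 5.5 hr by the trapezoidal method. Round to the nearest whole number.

AUC = 1056 µg/L·hr

Trapezoidal AUC_0→5.5:
  [0→0.5]: (228.8+221.3)/2 × 0.5 = 112.525
  [0.5→3.5]: (221.3+181.2)/2 × 3 = 603.75
  [3.5→5.5]: (181.2+158.6)/2 × 2 = 339.8
  Sum = 1056.075 µg/L·hr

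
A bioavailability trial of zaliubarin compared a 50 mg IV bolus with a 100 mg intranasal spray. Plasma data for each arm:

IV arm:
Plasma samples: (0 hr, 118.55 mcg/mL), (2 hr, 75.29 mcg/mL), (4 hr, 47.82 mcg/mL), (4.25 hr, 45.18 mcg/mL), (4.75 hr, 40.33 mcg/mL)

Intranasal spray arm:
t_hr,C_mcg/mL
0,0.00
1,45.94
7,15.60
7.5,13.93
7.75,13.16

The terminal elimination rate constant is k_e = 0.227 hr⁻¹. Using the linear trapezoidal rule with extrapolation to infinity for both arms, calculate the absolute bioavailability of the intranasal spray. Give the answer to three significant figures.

F = 0.262

Trapezoidal AUC_0→4.75 (IV):
  [0→2]: (118.55+75.29)/2 × 2 = 193.84
  [2→4]: (75.29+47.82)/2 × 2 = 123.11
  [4→4.25]: (47.82+45.18)/2 × 0.25 = 11.625
  [4.25→4.75]: (45.18+40.33)/2 × 0.5 = 21.3775
  Sum = 349.9525 mcg/mL·hr
IV tail: 40.33/0.227 = 177.665; AUC_iv,0→∞ = 349.9525 + 177.665 = 527.6175 mcg/mL·hr
Trapezoidal AUC_0→7.75 (intranasal spray):
  [0→1]: (0.00+45.94)/2 × 1 = 22.97
  [1→7]: (45.94+15.60)/2 × 6 = 184.62
  [7→7.5]: (15.60+13.93)/2 × 0.5 = 7.3825
  [7.5→7.75]: (13.93+13.16)/2 × 0.25 = 3.38625
  Sum = 218.35875 mcg/mL·hr
intranasal spray tail: 13.16/0.227 = 57.974; AUC_ev,0→∞ = 218.35875 + 57.974 = 276.33275 mcg/mL·hr
F = (AUC_ev/D_ev)/(AUC_iv/D_iv) = (276.33275/100)/(527.6175/50) = 2.7633275/10.55235 = 0.2619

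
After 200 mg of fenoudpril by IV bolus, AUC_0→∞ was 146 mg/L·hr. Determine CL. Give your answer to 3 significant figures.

CL = Dose_iv / AUC_0→∞
   = 200 / 146 = 1.36986 L/hr

CL = 1.37 L/hr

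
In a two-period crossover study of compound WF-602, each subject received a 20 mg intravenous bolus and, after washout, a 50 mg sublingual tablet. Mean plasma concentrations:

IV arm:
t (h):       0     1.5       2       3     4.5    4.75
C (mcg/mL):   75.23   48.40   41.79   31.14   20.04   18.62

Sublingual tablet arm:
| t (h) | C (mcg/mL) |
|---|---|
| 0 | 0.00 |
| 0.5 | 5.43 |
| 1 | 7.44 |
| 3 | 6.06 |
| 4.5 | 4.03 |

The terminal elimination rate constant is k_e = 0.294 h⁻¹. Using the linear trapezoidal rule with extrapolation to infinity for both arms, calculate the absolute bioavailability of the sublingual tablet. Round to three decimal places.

Trapezoidal AUC_0→4.75 (IV):
  [0→1.5]: (75.23+48.40)/2 × 1.5 = 92.7225
  [1.5→2]: (48.40+41.79)/2 × 0.5 = 22.5475
  [2→3]: (41.79+31.14)/2 × 1 = 36.465
  [3→4.5]: (31.14+20.04)/2 × 1.5 = 38.385
  [4.5→4.75]: (20.04+18.62)/2 × 0.25 = 4.8325
  Sum = 194.9525 mcg/mL·h
IV tail: 18.62/0.294 = 63.333; AUC_iv,0→∞ = 194.9525 + 63.333 = 258.2855 mcg/mL·h
Trapezoidal AUC_0→4.5 (sublingual tablet):
  [0→0.5]: (0.00+5.43)/2 × 0.5 = 1.3575
  [0.5→1]: (5.43+7.44)/2 × 0.5 = 3.2175
  [1→3]: (7.44+6.06)/2 × 2 = 13.5
  [3→4.5]: (6.06+4.03)/2 × 1.5 = 7.5675
  Sum = 25.6425 mcg/mL·h
sublingual tablet tail: 4.03/0.294 = 13.707; AUC_ev,0→∞ = 25.6425 + 13.707 = 39.3495 mcg/mL·h
F = (AUC_ev/D_ev)/(AUC_iv/D_iv) = (39.3495/50)/(258.2855/20) = 0.78699/12.914275 = 0.0609

F = 0.061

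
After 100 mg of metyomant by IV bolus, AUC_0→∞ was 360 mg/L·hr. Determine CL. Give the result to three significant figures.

CL = 0.278 L/hr

CL = Dose_iv / AUC_0→∞
   = 100 / 360 = 0.277778 L/hr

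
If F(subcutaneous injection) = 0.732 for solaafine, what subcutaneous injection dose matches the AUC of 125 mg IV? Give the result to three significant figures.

For equal systemic exposure: F × D_ev = D_iv
D_ev = D_iv / F = 125 / 0.732 = 170.765 mg

D_subcutaneous = 171 mg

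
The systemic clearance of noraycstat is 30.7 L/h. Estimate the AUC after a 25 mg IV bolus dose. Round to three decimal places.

AUC = 0.814 mg/L·h

AUC_0→∞ = Dose_iv / CL
        = 25 / 30.7 = 0.814332 mg/L·h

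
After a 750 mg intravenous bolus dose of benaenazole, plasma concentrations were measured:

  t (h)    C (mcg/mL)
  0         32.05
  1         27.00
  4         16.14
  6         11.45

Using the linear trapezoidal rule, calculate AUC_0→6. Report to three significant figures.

AUC = 122 mcg/mL·h

Trapezoidal AUC_0→6:
  [0→1]: (32.05+27.00)/2 × 1 = 29.525
  [1→4]: (27.00+16.14)/2 × 3 = 64.71
  [4→6]: (16.14+11.45)/2 × 2 = 27.59
  Sum = 121.825 mcg/mL·h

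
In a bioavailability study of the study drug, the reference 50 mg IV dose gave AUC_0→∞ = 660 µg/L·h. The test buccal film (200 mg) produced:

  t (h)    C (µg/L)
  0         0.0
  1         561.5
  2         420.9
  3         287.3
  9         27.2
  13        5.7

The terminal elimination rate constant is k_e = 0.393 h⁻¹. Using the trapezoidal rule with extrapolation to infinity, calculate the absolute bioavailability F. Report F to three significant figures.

Trapezoidal AUC_0→13 (buccal film):
  [0→1]: (0.0+561.5)/2 × 1 = 280.75
  [1→2]: (561.5+420.9)/2 × 1 = 491.2
  [2→3]: (420.9+287.3)/2 × 1 = 354.1
  [3→9]: (287.3+27.2)/2 × 6 = 943.5
  [9→13]: (27.2+5.7)/2 × 4 = 65.8
  Sum = 2135.35 µg/L·h
Tail: C_last/k_e = 5.7/0.393 = 14.504
AUC_0→∞ (buccal film) = 2135.35 + 14.504 = 2149.854 µg/L·h
F = (AUC_ev/D_ev)/(AUC_iv/D_iv) = (2149.854/200)/(660/50) = 10.74927/13.2 = 0.8143

F = 0.814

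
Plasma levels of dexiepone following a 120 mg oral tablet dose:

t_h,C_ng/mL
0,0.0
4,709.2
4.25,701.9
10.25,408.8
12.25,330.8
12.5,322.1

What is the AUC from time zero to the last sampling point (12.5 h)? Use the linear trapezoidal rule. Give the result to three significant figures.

Trapezoidal AUC_0→12.5:
  [0→4]: (0.0+709.2)/2 × 4 = 1418.4
  [4→4.25]: (709.2+701.9)/2 × 0.25 = 176.3875
  [4.25→10.25]: (701.9+408.8)/2 × 6 = 3332.1
  [10.25→12.25]: (408.8+330.8)/2 × 2 = 739.6
  [12.25→12.5]: (330.8+322.1)/2 × 0.25 = 81.6125
  Sum = 5748.1 ng/mL·h

AUC = 5750 ng/mL·h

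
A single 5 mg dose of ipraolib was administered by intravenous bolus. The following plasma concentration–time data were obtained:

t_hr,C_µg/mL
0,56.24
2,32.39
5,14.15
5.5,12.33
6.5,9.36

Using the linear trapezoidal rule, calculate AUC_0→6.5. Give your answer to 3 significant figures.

AUC = 176 µg/mL·hr

Trapezoidal AUC_0→6.5:
  [0→2]: (56.24+32.39)/2 × 2 = 88.63
  [2→5]: (32.39+14.15)/2 × 3 = 69.81
  [5→5.5]: (14.15+12.33)/2 × 0.5 = 6.62
  [5.5→6.5]: (12.33+9.36)/2 × 1 = 10.845
  Sum = 175.905 µg/mL·hr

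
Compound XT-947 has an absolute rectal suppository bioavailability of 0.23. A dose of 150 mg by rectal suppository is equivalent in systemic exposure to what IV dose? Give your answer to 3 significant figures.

Systemic exposure from an extravascular dose = F × D_ev, so the equivalent IV dose is F × D_ev.
D_iv = F × D_ev = 0.23 × 150 = 34.5 mg

D_iv = 34.5 mg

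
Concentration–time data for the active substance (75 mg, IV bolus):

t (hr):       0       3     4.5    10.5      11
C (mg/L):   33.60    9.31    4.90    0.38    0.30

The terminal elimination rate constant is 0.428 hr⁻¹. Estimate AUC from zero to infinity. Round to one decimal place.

Trapezoidal AUC_0→11:
  [0→3]: (33.60+9.31)/2 × 3 = 64.365
  [3→4.5]: (9.31+4.90)/2 × 1.5 = 10.6575
  [4.5→10.5]: (4.90+0.38)/2 × 6 = 15.84
  [10.5→11]: (0.38+0.30)/2 × 0.5 = 0.17
  Sum = 91.0325 mg/L·hr
Extrapolated tail: C_last / k_e = 0.30 / 0.428 = 0.701
AUC_0→∞ = 91.0325 + 0.701 = 91.7335 mg/L·hr

AUC = 91.7 mg/L·hr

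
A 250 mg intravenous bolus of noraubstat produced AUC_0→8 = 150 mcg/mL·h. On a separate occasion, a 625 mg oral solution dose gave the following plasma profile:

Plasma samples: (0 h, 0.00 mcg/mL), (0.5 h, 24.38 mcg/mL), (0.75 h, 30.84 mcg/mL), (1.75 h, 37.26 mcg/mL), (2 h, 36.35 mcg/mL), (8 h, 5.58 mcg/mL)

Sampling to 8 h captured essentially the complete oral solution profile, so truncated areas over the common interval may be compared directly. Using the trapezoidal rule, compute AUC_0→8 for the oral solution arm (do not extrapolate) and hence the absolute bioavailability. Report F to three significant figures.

F = 0.485

Trapezoidal AUC_0→8 (oral solution):
  [0→0.5]: (0.00+24.38)/2 × 0.5 = 6.095
  [0.5→0.75]: (24.38+30.84)/2 × 0.25 = 6.9025
  [0.75→1.75]: (30.84+37.26)/2 × 1 = 34.05
  [1.75→2]: (37.26+36.35)/2 × 0.25 = 9.20125
  [2→8]: (36.35+5.58)/2 × 6 = 125.79
  Sum = 182.03875 mcg/mL·h
F = (AUC_ev/D_ev)/(AUC_iv/D_iv) = (182.03875/625)/(150/250) = 0.291262/0.6 = 0.4854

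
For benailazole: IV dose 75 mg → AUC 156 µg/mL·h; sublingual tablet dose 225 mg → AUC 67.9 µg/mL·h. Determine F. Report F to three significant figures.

F = 0.145

F = (AUC_ev / D_ev) / (AUC_iv / D_iv)
  = (67.9/225) / (156/75)
  = 0.301778 / 2.08 = 0.1451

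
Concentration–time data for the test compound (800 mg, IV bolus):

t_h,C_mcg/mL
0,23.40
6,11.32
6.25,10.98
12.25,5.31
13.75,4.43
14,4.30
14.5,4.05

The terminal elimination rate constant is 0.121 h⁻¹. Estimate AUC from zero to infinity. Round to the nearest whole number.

Trapezoidal AUC_0→14.5:
  [0→6]: (23.40+11.32)/2 × 6 = 104.16
  [6→6.25]: (11.32+10.98)/2 × 0.25 = 2.7875
  [6.25→12.25]: (10.98+5.31)/2 × 6 = 48.87
  [12.25→13.75]: (5.31+4.43)/2 × 1.5 = 7.305
  [13.75→14]: (4.43+4.30)/2 × 0.25 = 1.09125
  [14→14.5]: (4.30+4.05)/2 × 0.5 = 2.0875
  Sum = 166.30125 mcg/mL·h
Extrapolated tail: C_last / k_e = 4.05 / 0.121 = 33.471
AUC_0→∞ = 166.30125 + 33.471 = 199.77225 mcg/mL·h

AUC = 200 mcg/mL·h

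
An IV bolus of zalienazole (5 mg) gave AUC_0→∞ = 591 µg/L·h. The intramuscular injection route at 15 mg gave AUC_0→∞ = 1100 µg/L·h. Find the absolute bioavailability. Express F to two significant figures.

F = 0.62

F = (AUC_ev / D_ev) / (AUC_iv / D_iv)
  = (1100/15) / (591/5)
  = 73.3333 / 118.2 = 0.6204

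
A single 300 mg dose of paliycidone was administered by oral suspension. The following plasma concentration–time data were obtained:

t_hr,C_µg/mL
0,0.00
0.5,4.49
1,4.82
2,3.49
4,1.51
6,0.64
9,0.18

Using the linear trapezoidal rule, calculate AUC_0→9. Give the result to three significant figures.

AUC = 16.0 µg/mL·hr

Trapezoidal AUC_0→9:
  [0→0.5]: (0.00+4.49)/2 × 0.5 = 1.1225
  [0.5→1]: (4.49+4.82)/2 × 0.5 = 2.3275
  [1→2]: (4.82+3.49)/2 × 1 = 4.155
  [2→4]: (3.49+1.51)/2 × 2 = 5.0
  [4→6]: (1.51+0.64)/2 × 2 = 2.15
  [6→9]: (0.64+0.18)/2 × 3 = 1.23
  Sum = 15.985 µg/mL·hr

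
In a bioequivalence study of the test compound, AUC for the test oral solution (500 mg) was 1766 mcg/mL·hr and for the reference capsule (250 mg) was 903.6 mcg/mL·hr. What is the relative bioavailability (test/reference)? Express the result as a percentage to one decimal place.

F_rel = 97.7%

F_rel = (AUC_test/D_test) / (AUC_ref/D_ref)
      = (1766/500) / (903.6/250)
      = 3.532 / 3.6144 = 0.9772 = 97.72%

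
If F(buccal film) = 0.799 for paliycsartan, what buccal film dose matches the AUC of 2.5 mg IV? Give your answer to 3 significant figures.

For equal systemic exposure: F × D_ev = D_iv
D_ev = D_iv / F = 2.5 / 0.799 = 3.12891 mg

D_buccal = 3.13 mg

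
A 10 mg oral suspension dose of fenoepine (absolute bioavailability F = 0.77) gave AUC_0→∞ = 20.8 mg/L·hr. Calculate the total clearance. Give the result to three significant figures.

CL = F × Dose / AUC_0→∞
   = 0.77 × 10 / 20.8 = 0.370192 L/hr

CL = 0.370 L/hr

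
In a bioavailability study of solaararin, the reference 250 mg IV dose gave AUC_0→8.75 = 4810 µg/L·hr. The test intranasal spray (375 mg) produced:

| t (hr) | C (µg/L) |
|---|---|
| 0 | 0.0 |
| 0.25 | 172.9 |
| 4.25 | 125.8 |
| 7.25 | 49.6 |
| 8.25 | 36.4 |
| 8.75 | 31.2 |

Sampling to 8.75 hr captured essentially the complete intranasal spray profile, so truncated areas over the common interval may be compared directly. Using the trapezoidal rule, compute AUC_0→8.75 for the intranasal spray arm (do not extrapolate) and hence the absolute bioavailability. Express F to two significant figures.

Trapezoidal AUC_0→8.75 (intranasal spray):
  [0→0.25]: (0.0+172.9)/2 × 0.25 = 21.6125
  [0.25→4.25]: (172.9+125.8)/2 × 4 = 597.4
  [4.25→7.25]: (125.8+49.6)/2 × 3 = 263.1
  [7.25→8.25]: (49.6+36.4)/2 × 1 = 43.0
  [8.25→8.75]: (36.4+31.2)/2 × 0.5 = 16.9
  Sum = 942.0125 µg/L·hr
F = (AUC_ev/D_ev)/(AUC_iv/D_iv) = (942.0125/375)/(4810/250) = 2.51203/19.24 = 0.1306

F = 0.13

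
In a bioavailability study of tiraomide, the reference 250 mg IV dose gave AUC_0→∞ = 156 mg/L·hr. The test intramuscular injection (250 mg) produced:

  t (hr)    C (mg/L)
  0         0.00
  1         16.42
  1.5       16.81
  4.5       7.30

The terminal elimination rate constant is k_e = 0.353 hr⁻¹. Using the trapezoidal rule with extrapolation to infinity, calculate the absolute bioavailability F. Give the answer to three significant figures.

Trapezoidal AUC_0→4.5 (intramuscular injection):
  [0→1]: (0.00+16.42)/2 × 1 = 8.21
  [1→1.5]: (16.42+16.81)/2 × 0.5 = 8.3075
  [1.5→4.5]: (16.81+7.30)/2 × 3 = 36.165
  Sum = 52.6825 mg/L·hr
Tail: C_last/k_e = 7.30/0.353 = 20.680
AUC_0→∞ (intramuscular injection) = 52.6825 + 20.680 = 73.3625 mg/L·hr
F = (AUC_ev/D_ev)/(AUC_iv/D_iv) = (73.3625/250)/(156/250) = 0.29345/0.624 = 0.4703

F = 0.470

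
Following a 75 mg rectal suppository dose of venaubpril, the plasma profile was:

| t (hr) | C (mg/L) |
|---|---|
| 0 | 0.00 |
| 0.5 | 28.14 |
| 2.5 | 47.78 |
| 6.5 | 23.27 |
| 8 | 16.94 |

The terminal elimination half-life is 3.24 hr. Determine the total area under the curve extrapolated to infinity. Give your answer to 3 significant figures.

AUC = 334 mg/L·hr

Trapezoidal AUC_0→8:
  [0→0.5]: (0.00+28.14)/2 × 0.5 = 7.035
  [0.5→2.5]: (28.14+47.78)/2 × 2 = 75.92
  [2.5→6.5]: (47.78+23.27)/2 × 4 = 142.1
  [6.5→8]: (23.27+16.94)/2 × 1.5 = 30.1575
  Sum = 255.2125 mg/L·hr
k_e = ln2 / t½ = 0.693147 / 3.24 = 0.2139 hr^-1
Extrapolated tail: C_last / k_e = 16.94 / 0.2139 = 79.196
AUC_0→∞ = 255.2125 + 79.196 = 334.4085 mg/L·hr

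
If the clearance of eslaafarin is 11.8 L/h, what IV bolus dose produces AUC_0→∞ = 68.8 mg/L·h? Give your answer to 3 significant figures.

Dose_iv = CL × AUC_0→∞
     = 11.8 × 68.8 = 811.84 mg

Dose = 812 mg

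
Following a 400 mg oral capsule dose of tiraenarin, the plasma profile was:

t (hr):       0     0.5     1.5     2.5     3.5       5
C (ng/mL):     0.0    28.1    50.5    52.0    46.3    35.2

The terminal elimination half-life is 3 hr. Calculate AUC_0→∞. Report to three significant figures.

AUC = 360 ng/mL·hr

Trapezoidal AUC_0→5:
  [0→0.5]: (0.0+28.1)/2 × 0.5 = 7.025
  [0.5→1.5]: (28.1+50.5)/2 × 1 = 39.3
  [1.5→2.5]: (50.5+52.0)/2 × 1 = 51.25
  [2.5→3.5]: (52.0+46.3)/2 × 1 = 49.15
  [3.5→5]: (46.3+35.2)/2 × 1.5 = 61.125
  Sum = 207.85 ng/mL·hr
k_e = ln2 / t½ = 0.693147 / 3 = 0.2310 hr^-1
Extrapolated tail: C_last / k_e = 35.2 / 0.231 = 152.381
AUC_0→∞ = 207.85 + 152.381 = 360.231 ng/mL·hr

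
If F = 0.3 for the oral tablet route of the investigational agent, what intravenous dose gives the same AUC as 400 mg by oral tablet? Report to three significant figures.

D_iv = 120 mg

Systemic exposure from an extravascular dose = F × D_ev, so the equivalent IV dose is F × D_ev.
D_iv = F × D_ev = 0.3 × 400 = 120 mg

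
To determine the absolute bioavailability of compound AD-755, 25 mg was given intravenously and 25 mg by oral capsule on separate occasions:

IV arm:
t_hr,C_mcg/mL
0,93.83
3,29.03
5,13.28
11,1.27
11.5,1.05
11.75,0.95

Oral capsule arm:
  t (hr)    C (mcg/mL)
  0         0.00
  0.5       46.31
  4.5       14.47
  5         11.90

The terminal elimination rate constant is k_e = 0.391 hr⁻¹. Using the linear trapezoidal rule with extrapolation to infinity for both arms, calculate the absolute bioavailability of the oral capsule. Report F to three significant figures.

Trapezoidal AUC_0→11.75 (IV):
  [0→3]: (93.83+29.03)/2 × 3 = 184.29
  [3→5]: (29.03+13.28)/2 × 2 = 42.31
  [5→11]: (13.28+1.27)/2 × 6 = 43.65
  [11→11.5]: (1.27+1.05)/2 × 0.5 = 0.58
  [11.5→11.75]: (1.05+0.95)/2 × 0.25 = 0.25
  Sum = 271.08 mcg/mL·hr
IV tail: 0.95/0.391 = 2.430; AUC_iv,0→∞ = 271.08 + 2.430 = 273.51 mcg/mL·hr
Trapezoidal AUC_0→5 (oral capsule):
  [0→0.5]: (0.00+46.31)/2 × 0.5 = 11.5775
  [0.5→4.5]: (46.31+14.47)/2 × 4 = 121.56
  [4.5→5]: (14.47+11.90)/2 × 0.5 = 6.5925
  Sum = 139.73 mcg/mL·hr
oral capsule tail: 11.90/0.391 = 30.435; AUC_ev,0→∞ = 139.73 + 30.435 = 170.165 mcg/mL·hr
F = (AUC_ev/D_ev)/(AUC_iv/D_iv) = (170.165/25)/(273.51/25) = 6.8066/10.9404 = 0.6222

F = 0.622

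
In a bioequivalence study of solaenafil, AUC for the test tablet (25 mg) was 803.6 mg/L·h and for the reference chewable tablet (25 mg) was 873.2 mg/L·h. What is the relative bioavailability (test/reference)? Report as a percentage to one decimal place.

F_rel = 92.0%

F_rel = (AUC_test/D_test) / (AUC_ref/D_ref)
      = (803.6/25) / (873.2/25)
      = 32.144 / 34.928 = 0.9203 = 92.03%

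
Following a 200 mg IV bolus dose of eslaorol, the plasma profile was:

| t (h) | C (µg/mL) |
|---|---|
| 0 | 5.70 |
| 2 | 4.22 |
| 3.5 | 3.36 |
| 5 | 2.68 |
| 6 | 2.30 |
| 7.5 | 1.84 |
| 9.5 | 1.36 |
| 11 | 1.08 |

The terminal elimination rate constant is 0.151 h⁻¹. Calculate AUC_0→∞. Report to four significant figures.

AUC = 37.91 µg/mL·h

Trapezoidal AUC_0→11:
  [0→2]: (5.70+4.22)/2 × 2 = 9.92
  [2→3.5]: (4.22+3.36)/2 × 1.5 = 5.685
  [3.5→5]: (3.36+2.68)/2 × 1.5 = 4.53
  [5→6]: (2.68+2.30)/2 × 1 = 2.49
  [6→7.5]: (2.30+1.84)/2 × 1.5 = 3.105
  [7.5→9.5]: (1.84+1.36)/2 × 2 = 3.2
  [9.5→11]: (1.36+1.08)/2 × 1.5 = 1.83
  Sum = 30.76 µg/mL·h
Extrapolated tail: C_last / k_e = 1.08 / 0.151 = 7.152
AUC_0→∞ = 30.76 + 7.152 = 37.912 µg/mL·h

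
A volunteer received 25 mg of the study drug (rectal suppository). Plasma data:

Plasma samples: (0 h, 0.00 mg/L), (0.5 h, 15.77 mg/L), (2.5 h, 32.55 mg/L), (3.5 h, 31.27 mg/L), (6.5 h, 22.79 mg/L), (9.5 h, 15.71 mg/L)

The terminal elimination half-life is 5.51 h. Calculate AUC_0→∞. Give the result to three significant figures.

Trapezoidal AUC_0→9.5:
  [0→0.5]: (0.00+15.77)/2 × 0.5 = 3.9425
  [0.5→2.5]: (15.77+32.55)/2 × 2 = 48.32
  [2.5→3.5]: (32.55+31.27)/2 × 1 = 31.91
  [3.5→6.5]: (31.27+22.79)/2 × 3 = 81.09
  [6.5→9.5]: (22.79+15.71)/2 × 3 = 57.75
  Sum = 223.0125 mg/L·h
k_e = ln2 / t½ = 0.693147 / 5.51 = 0.1258 h^-1
Extrapolated tail: C_last / k_e = 15.71 / 0.1258 = 124.881
AUC_0→∞ = 223.0125 + 124.881 = 347.8935 mg/L·h

AUC = 348 mg/L·h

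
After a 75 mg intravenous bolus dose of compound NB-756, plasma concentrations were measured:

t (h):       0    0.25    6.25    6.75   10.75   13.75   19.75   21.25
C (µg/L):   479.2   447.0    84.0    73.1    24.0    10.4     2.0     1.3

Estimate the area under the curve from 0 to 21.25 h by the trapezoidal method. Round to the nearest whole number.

AUC = 2034 µg/L·h

Trapezoidal AUC_0→21.25:
  [0→0.25]: (479.2+447.0)/2 × 0.25 = 115.775
  [0.25→6.25]: (447.0+84.0)/2 × 6 = 1593.0
  [6.25→6.75]: (84.0+73.1)/2 × 0.5 = 39.275
  [6.75→10.75]: (73.1+24.0)/2 × 4 = 194.2
  [10.75→13.75]: (24.0+10.4)/2 × 3 = 51.6
  [13.75→19.75]: (10.4+2.0)/2 × 6 = 37.2
  [19.75→21.25]: (2.0+1.3)/2 × 1.5 = 2.475
  Sum = 2033.525 µg/L·h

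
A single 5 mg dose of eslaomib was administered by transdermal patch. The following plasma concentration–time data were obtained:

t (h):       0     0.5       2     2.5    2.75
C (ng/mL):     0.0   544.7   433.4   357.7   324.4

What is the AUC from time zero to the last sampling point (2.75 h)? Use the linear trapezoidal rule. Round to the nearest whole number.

Trapezoidal AUC_0→2.75:
  [0→0.5]: (0.0+544.7)/2 × 0.5 = 136.175
  [0.5→2]: (544.7+433.4)/2 × 1.5 = 733.575
  [2→2.5]: (433.4+357.7)/2 × 0.5 = 197.775
  [2.5→2.75]: (357.7+324.4)/2 × 0.25 = 85.2625
  Sum = 1152.7875 ng/mL·h

AUC = 1153 ng/mL·h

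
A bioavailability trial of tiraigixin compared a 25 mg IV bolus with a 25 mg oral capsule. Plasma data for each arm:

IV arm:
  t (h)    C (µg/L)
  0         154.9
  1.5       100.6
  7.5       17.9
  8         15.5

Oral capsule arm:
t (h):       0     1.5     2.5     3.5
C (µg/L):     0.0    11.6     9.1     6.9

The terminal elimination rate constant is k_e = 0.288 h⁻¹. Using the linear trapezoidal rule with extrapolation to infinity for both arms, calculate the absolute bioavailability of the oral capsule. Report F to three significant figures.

F = 0.0837

Trapezoidal AUC_0→8 (IV):
  [0→1.5]: (154.9+100.6)/2 × 1.5 = 191.625
  [1.5→7.5]: (100.6+17.9)/2 × 6 = 355.5
  [7.5→8]: (17.9+15.5)/2 × 0.5 = 8.35
  Sum = 555.475 µg/L·h
IV tail: 15.5/0.288 = 53.819; AUC_iv,0→∞ = 555.475 + 53.819 = 609.294 µg/L·h
Trapezoidal AUC_0→3.5 (oral capsule):
  [0→1.5]: (0.0+11.6)/2 × 1.5 = 8.7
  [1.5→2.5]: (11.6+9.1)/2 × 1 = 10.35
  [2.5→3.5]: (9.1+6.9)/2 × 1 = 8.0
  Sum = 27.05 µg/L·h
oral capsule tail: 6.9/0.288 = 23.958; AUC_ev,0→∞ = 27.05 + 23.958 = 51.008 µg/L·h
F = (AUC_ev/D_ev)/(AUC_iv/D_iv) = (51.008/25)/(609.294/25) = 2.04032/24.37176 = 0.0837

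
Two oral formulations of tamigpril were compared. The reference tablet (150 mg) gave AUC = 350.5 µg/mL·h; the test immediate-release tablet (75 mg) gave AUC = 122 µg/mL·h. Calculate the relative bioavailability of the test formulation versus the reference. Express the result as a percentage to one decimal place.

F_rel = 69.6%

F_rel = (AUC_test/D_test) / (AUC_ref/D_ref)
      = (122/75) / (350.5/150)
      = 1.62667 / 2.33667 = 0.6961 = 69.61%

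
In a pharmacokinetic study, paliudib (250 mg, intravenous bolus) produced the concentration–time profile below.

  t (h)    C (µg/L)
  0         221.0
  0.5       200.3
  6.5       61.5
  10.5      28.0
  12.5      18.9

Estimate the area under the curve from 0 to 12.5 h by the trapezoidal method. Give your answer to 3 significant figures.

Trapezoidal AUC_0→12.5:
  [0→0.5]: (221.0+200.3)/2 × 0.5 = 105.325
  [0.5→6.5]: (200.3+61.5)/2 × 6 = 785.4
  [6.5→10.5]: (61.5+28.0)/2 × 4 = 179.0
  [10.5→12.5]: (28.0+18.9)/2 × 2 = 46.9
  Sum = 1116.625 µg/L·h

AUC = 1120 µg/L·h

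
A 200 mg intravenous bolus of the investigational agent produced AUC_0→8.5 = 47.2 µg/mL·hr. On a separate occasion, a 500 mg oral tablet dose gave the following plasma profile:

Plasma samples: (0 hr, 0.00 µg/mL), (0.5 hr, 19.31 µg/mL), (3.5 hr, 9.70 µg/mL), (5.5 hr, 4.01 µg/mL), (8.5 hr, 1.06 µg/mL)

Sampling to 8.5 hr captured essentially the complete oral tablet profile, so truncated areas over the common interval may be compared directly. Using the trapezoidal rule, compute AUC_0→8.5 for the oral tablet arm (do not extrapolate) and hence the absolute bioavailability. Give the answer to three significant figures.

Trapezoidal AUC_0→8.5 (oral tablet):
  [0→0.5]: (0.00+19.31)/2 × 0.5 = 4.8275
  [0.5→3.5]: (19.31+9.70)/2 × 3 = 43.515
  [3.5→5.5]: (9.70+4.01)/2 × 2 = 13.71
  [5.5→8.5]: (4.01+1.06)/2 × 3 = 7.605
  Sum = 69.6575 µg/mL·hr
F = (AUC_ev/D_ev)/(AUC_iv/D_iv) = (69.6575/500)/(47.2/200) = 0.139315/0.236 = 0.5903

F = 0.590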